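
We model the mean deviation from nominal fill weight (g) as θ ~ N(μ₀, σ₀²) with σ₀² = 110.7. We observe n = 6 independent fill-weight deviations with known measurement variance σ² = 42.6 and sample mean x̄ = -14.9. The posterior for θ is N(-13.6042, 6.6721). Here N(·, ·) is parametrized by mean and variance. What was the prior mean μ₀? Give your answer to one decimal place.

The posterior mean is a precision-weighted average: μ_n = (τ₀μ₀ + τ_data·x̄)/(τ₀+τ_data), with τ₀=1/σ₀² and τ_data=n/σ².
Here τ₀ = 1/110.7 = 0.009033 and τ_data = 6/42.6 = 0.140845, so τ_n = 0.149878.
Rearranging for μ₀: μ₀ = (μ_n·τ_n − τ_data·x̄)/τ₀ = (-13.6042·0.149878 − 0.140845·-14.9) / 0.009033 = 0.059620/0.009033 ≈ 6.6.

μ₀ = 6.6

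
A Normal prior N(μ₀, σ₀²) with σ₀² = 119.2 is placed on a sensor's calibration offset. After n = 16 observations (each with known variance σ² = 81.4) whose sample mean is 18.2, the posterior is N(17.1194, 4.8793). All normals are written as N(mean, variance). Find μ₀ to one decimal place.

μ₀ = -8.2

With known observation variance, the Normal–Normal posterior has precision τ_n = τ₀ + n/σ² and mean μ_n = (τ₀μ₀ + (n/σ²)x̄)/τ_n.
Here τ₀ = 1/119.2 = 0.008389 and τ_data = 16/81.4 = 0.196560, so τ_n = 0.204949.
Rearranging for μ₀: μ₀ = (μ_n·τ_n − τ_data·x̄)/τ₀ = (17.1194·0.204949 − 0.196560·18.2) / 0.008389 = -0.068788/0.008389 ≈ -8.2.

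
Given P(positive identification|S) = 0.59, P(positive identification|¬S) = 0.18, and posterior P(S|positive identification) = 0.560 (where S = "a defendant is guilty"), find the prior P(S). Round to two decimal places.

In odds form, posterior odds = prior odds × likelihood ratio, so prior odds = posterior odds ÷ LR.
Posterior odds = 0.560/(1−0.560) = 1.2727. LR = 0.59/0.18 = 3.2778.
Prior odds = 1.2727/3.2778 = 0.3883, so P(S) = 0.3883/(1+0.3883) ≈ 0.28.

P(S) = 0.28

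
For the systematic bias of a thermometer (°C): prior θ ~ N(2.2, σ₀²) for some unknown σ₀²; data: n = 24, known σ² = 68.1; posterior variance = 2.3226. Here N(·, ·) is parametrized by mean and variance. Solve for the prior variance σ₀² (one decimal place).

For the Normal–Normal model with known σ², precisions add: τ_n = τ₀ + n/σ².
So 1/σ₀² = 1/2.3226 − 24/68.1 = 0.430552 − 0.352423 = 0.078129.
Hence σ₀² = 1/0.078129 ≈ 12.8.

σ₀² = 12.8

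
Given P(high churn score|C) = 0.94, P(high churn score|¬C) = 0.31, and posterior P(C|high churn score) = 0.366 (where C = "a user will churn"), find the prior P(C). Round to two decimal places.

Bayes' rule in odds form gives O(C|E) = O(C)·[P(E|C)/P(E|¬C)], hence O(C) = O(C|E)/LR.
Posterior odds = 0.366/(1−0.366) = 0.5773. LR = 0.94/0.31 = 3.0323.
Prior odds = 0.5773/3.0323 = 0.1904, so P(C) = 0.1904/(1+0.1904) ≈ 0.16.

P(C) = 0.16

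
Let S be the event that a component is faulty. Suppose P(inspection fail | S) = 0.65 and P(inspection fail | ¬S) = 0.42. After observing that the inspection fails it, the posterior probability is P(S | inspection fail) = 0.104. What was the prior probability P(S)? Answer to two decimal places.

In odds form, posterior odds = prior odds × likelihood ratio, so prior odds = posterior odds ÷ LR.
Posterior odds = 0.104/(1−0.104) = 0.1161. LR = 0.65/0.42 = 1.5476.
Prior odds = 0.1161/1.5476 = 0.0750, so P(S) = 0.0750/(1+0.0750) ≈ 0.07.

P(S) = 0.07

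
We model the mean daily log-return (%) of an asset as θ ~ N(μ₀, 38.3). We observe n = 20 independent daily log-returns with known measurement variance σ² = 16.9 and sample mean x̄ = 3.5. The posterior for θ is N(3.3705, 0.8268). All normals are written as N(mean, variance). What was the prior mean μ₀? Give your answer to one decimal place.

μ₀ = -2.5

With known observation variance, the Normal–Normal posterior has precision τ_n = τ₀ + n/σ² and mean μ_n = (τ₀μ₀ + (n/σ²)x̄)/τ_n.
Here τ₀ = 1/38.3 = 0.026110 and τ_data = 20/16.9 = 1.183432, so τ_n = 1.209542.
Rearranging for μ₀: μ₀ = (μ_n·τ_n − τ_data·x̄)/τ₀ = (3.3705·1.209542 − 1.183432·3.5) / 0.026110 = -0.065251/0.026110 ≈ -2.5.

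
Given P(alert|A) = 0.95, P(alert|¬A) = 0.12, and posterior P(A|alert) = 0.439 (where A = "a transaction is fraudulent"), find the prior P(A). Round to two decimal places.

P(A) = 0.09

In odds form, posterior odds = prior odds × likelihood ratio, so prior odds = posterior odds ÷ LR.
Posterior odds = 0.439/(1−0.439) = 0.7825. LR = 0.95/0.12 = 7.9167.
Prior odds = 0.7825/7.9167 = 0.0988, so P(A) = 0.0988/(1+0.0988) ≈ 0.09.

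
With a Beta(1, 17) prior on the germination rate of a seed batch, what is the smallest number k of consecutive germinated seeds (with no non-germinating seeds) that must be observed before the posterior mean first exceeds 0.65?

k = 31

After k germinated seeds and 0 non-germinating seeds the posterior is Beta(1+k, 17), with mean (1+k)/(1+17+k).
Set (1+k)/(18+k) > 0.65 and solve: k > (0.65·18 − 1)/(1 − 0.65) = 30.571.
The smallest integer exceeding 30.571 is 31.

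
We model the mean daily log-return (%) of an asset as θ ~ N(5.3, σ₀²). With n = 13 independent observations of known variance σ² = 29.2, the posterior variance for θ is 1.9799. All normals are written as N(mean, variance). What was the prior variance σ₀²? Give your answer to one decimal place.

Posterior precision equals prior precision plus data precision: 1/σ_n² = 1/σ₀² + n/σ².
So 1/σ₀² = 1/1.9799 − 13/29.2 = 0.505076 − 0.445205 = 0.059871.
Hence σ₀² = 1/0.059871 ≈ 16.7.

σ₀² = 16.7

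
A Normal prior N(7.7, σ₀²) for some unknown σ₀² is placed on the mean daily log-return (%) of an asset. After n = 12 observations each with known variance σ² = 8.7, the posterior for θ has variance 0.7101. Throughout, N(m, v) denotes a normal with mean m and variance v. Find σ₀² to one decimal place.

Posterior precision equals prior precision plus data precision: 1/σ_n² = 1/σ₀² + n/σ².
So 1/σ₀² = 1/0.7101 − 12/8.7 = 1.408252 − 1.379310 = 0.028942.
Hence σ₀² = 1/0.028942 ≈ 34.6.

σ₀² = 34.6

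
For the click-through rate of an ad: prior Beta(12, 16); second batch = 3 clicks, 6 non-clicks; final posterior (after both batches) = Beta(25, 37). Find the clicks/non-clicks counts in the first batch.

10 clicks and 15 non-clicks

Because Beta–binomial updating is additive in the counts, the combined data contributed (α_post−α_prior, β_post−β_prior) successes and failures.
Total across both batches: 25−12=13 clicks, 37−16=21 non-clicks.
Subtract the second batch: 13−3=10 clicks and 21−6=15 non-clicks.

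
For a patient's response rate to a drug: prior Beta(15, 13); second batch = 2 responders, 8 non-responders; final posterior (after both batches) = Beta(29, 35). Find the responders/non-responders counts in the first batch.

12 responders and 14 non-responders

Sequential conjugate updates are equivalent to a single update on the pooled data, so total successes = posterior α − prior α and total failures = posterior β − prior β.
Total across both batches: 29−15=14 responders, 35−13=22 non-responders.
Subtract the second batch: 14−2=12 responders and 22−8=14 non-responders.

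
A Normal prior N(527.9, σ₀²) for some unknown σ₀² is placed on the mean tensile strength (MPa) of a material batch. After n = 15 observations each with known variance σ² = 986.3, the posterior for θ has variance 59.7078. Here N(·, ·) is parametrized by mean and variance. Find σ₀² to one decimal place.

Posterior precision equals prior precision plus data precision: 1/σ_n² = 1/σ₀² + n/σ².
So 1/σ₀² = 1/59.7078 − 15/986.3 = 0.016748 − 0.015208 = 0.001540.
Hence σ₀² = 1/0.001540 ≈ 649.4.

σ₀² = 649.4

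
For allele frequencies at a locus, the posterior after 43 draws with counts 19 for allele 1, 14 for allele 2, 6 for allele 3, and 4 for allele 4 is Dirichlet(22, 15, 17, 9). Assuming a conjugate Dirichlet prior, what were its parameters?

For a Dirichlet(α) prior with multinomial counts c, the posterior is Dirichlet(α + c) componentwise.
Subtract each count from the matching posterior parameter: 22−19=3, 15−14=1, 17−6=11, 9−4=5.

Dirichlet(3, 1, 11, 5)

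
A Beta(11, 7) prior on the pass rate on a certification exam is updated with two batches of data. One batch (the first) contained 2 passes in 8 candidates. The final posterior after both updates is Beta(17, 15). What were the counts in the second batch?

Because Beta–binomial updating is additive in the counts, the combined data contributed (α_post−α_prior, β_post−β_prior) successes and failures.
Total across both batches: 17−11=6 passes, 15−7=8 failures.
Subtract the first batch: 6−2=4 passes and 8−6=2 failures.

4 passes and 2 failures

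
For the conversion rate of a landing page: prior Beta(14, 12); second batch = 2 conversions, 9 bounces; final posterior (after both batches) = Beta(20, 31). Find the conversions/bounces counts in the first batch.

4 conversions and 10 bounces

Because Beta–binomial updating is additive in the counts, the combined data contributed (α_post−α_prior, β_post−β_prior) successes and failures.
Total across both batches: 20−14=6 conversions, 31−12=19 bounces.
Subtract the second batch: 6−2=4 conversions and 19−9=10 bounces.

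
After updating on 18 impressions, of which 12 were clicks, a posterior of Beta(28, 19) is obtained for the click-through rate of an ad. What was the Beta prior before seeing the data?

Beta(16, 13)

Under Beta–binomial conjugacy the posterior parameters are (a+s, b+f).
So a = 28 − 12 = 16 and b = 19 − 6 = 13.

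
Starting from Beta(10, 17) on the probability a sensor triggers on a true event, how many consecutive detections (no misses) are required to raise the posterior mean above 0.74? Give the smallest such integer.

k = 39

After k detections and 0 misses the posterior is Beta(10+k, 17), with mean (10+k)/(10+17+k).
Set (10+k)/(27+k) > 0.74 and solve: k > (0.74·27 − 10)/(1 − 0.74) = 38.385.
The smallest integer exceeding 38.385 is 39, and checking k=39: (49)/(66) = 0.7424 > 0.74.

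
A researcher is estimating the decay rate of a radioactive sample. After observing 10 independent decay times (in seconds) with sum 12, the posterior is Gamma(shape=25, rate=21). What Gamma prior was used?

Gamma(shape=15, rate=9)

For an exponential likelihood with a Gamma(α, β) prior on the rate, n observations with total T give posterior Gamma(α+n, β+T).
So α = 25 − 10 = 15 and β = 21 − 12 = 9.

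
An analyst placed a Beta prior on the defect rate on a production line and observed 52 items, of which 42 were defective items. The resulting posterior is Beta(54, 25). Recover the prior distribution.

Beta(12, 15)

Beta is conjugate to the binomial likelihood: posterior = Beta(α+s, β+f).
So α = 54 − 42 = 12 and β = 25 − 10 = 15.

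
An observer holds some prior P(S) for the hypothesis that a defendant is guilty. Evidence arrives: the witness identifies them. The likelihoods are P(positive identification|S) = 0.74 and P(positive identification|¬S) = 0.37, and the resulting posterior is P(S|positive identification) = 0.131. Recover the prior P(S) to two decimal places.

P(S) = 0.07

In odds form, posterior odds = prior odds × likelihood ratio, so prior odds = posterior odds ÷ LR.
Posterior odds = 0.131/(1−0.131) = 0.1507. LR = 0.74/0.37 = 2.0000.
Prior odds = 0.1507/2.0000 = 0.0754, so P(S) = 0.0754/(1+0.0754) ≈ 0.07.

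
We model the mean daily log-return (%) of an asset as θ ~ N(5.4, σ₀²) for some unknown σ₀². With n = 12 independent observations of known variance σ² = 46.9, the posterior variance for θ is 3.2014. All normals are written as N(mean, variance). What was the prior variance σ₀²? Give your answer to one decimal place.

σ₀² = 17.7

Posterior precision equals prior precision plus data precision: 1/σ_n² = 1/σ₀² + n/σ².
So 1/σ₀² = 1/3.2014 − 12/46.9 = 0.312363 − 0.255864 = 0.056499.
Hence σ₀² = 1/0.056499 ≈ 17.7.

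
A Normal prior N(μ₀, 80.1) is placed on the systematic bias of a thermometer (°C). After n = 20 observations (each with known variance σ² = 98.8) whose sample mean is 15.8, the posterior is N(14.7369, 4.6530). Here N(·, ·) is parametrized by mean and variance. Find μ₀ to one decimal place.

μ₀ = -2.5

The posterior mean is a precision-weighted average: μ_n = (τ₀μ₀ + τ_data·x̄)/(τ₀+τ_data), with τ₀=1/σ₀² and τ_data=n/σ².
Here τ₀ = 1/80.1 = 0.012484 and τ_data = 20/98.8 = 0.202429, so τ_n = 0.214913.
Rearranging for μ₀: μ₀ = (μ_n·τ_n − τ_data·x̄)/τ₀ = (14.7369·0.214913 − 0.202429·15.8) / 0.012484 = -0.031227/0.012484 ≈ -2.5.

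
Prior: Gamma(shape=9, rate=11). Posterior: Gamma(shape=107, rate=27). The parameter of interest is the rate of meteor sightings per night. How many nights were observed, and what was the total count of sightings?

n = 16 nights with total 98 sightings

Gamma–Poisson conjugacy: posterior shape = α + Σxᵢ, posterior rate = β + n.
Matching: Σxᵢ = 107 − 9 = 98 and n = 27 − 11 = 16.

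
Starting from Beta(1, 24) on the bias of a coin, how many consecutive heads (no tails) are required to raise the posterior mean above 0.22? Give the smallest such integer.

After k heads and 0 tails the posterior is Beta(1+k, 24), with mean (1+k)/(1+24+k).
Set (1+k)/(25+k) > 0.22 and solve: k > (0.22·25 − 1)/(1 − 0.22) = 5.769.
The smallest integer exceeding 5.769 is 6, and checking k=6: (7)/(31) = 0.2258 > 0.22.

k = 6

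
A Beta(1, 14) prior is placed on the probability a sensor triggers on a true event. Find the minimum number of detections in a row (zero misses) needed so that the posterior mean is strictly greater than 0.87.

After k detections and 0 misses the posterior is Beta(1+k, 14), with mean (1+k)/(1+14+k).
Set (1+k)/(15+k) > 0.87 and solve: k > (0.87·15 − 1)/(1 − 0.87) = 92.692.
The smallest integer exceeding 92.692 is 93, and checking k=93: (94)/(108) = 0.8704 > 0.87.

k = 93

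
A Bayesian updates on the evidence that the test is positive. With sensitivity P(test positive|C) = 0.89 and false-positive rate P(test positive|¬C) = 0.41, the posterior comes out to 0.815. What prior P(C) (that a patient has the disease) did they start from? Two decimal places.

P(C) = 0.67

In odds form, posterior odds = prior odds × likelihood ratio, so prior odds = posterior odds ÷ LR.
Posterior odds = 0.815/(1−0.815) = 4.4054. LR = 0.89/0.41 = 2.1707.
Prior odds = 4.4054/2.1707 = 2.0295, so P(C) = 2.0295/(1+2.0295) ≈ 0.67.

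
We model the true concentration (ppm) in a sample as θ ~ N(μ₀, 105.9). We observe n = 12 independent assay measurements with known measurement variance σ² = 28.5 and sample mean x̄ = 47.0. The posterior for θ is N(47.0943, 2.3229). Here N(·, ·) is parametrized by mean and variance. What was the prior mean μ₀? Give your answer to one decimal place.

With known observation variance, the Normal–Normal posterior has precision τ_n = τ₀ + n/σ² and mean μ_n = (τ₀μ₀ + (n/σ²)x̄)/τ_n.
Here τ₀ = 1/105.9 = 0.009443 and τ_data = 12/28.5 = 0.421053, so τ_n = 0.430496.
Rearranging for μ₀: μ₀ = (μ_n·τ_n − τ_data·x̄)/τ₀ = (47.0943·0.430496 − 0.421053·47.0) / 0.009443 = 0.484417/0.009443 ≈ 51.3.

μ₀ = 51.3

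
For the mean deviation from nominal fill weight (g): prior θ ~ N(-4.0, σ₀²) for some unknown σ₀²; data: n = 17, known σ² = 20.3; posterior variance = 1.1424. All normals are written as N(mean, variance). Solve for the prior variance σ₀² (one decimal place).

Posterior precision equals prior precision plus data precision: 1/σ_n² = 1/σ₀² + n/σ².
So 1/σ₀² = 1/1.1424 − 17/20.3 = 0.875350 − 0.837438 = 0.037912.
Hence σ₀² = 1/0.037912 ≈ 26.4.

σ₀² = 26.4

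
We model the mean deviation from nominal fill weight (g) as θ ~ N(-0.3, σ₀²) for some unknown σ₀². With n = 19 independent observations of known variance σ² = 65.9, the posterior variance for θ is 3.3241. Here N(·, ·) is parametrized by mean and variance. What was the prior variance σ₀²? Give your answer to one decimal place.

σ₀² = 79.9

For the Normal–Normal model with known σ², precisions add: τ_n = τ₀ + n/σ².
So 1/σ₀² = 1/3.3241 − 19/65.9 = 0.300833 − 0.288316 = 0.012517.
Hence σ₀² = 1/0.012517 ≈ 79.9.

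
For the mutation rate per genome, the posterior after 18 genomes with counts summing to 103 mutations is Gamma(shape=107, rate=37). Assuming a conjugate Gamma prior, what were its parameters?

A Gamma(α, β) prior (rate parametrization) on a Poisson rate with n observations summing to S gives posterior Gamma(α+S, β+n).
So α = 107 − 103 = 4 and β = 37 − 18 = 19.

Gamma(shape=4, rate=19)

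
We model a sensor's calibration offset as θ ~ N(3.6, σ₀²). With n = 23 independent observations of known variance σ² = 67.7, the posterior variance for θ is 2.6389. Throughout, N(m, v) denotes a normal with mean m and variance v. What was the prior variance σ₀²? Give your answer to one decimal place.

For the Normal–Normal model with known σ², precisions add: τ_n = τ₀ + n/σ².
So 1/σ₀² = 1/2.6389 − 23/67.7 = 0.378946 − 0.339734 = 0.039212.
Hence σ₀² = 1/0.039212 ≈ 25.5.

σ₀² = 25.5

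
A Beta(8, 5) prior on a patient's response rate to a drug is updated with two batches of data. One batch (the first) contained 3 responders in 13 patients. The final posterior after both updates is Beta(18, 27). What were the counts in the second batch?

7 responders and 12 non-responders

Because Beta–binomial updating is additive in the counts, the combined data contributed (α_post−α_prior, β_post−β_prior) successes and failures.
Total across both batches: 18−8=10 responders, 27−5=22 non-responders.
Subtract the first batch: 10−3=7 responders and 22−10=12 non-responders.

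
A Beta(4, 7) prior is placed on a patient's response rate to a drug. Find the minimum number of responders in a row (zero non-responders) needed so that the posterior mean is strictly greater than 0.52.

After k responders and 0 non-responders the posterior is Beta(4+k, 7), with mean (4+k)/(4+7+k).
Set (4+k)/(11+k) > 0.52 and solve: k > (0.52·11 − 4)/(1 − 0.52) = 3.583.
The smallest integer exceeding 3.583 is 4.

k = 4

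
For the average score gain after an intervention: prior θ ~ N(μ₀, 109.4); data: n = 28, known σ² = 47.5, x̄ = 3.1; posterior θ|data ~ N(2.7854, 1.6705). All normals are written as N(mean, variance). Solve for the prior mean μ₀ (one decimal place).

With known observation variance, the Normal–Normal posterior has precision τ_n = τ₀ + n/σ² and mean μ_n = (τ₀μ₀ + (n/σ²)x̄)/τ_n.
Here τ₀ = 1/109.4 = 0.009141 and τ_data = 28/47.5 = 0.589474, so τ_n = 0.598615.
Rearranging for μ₀: μ₀ = (μ_n·τ_n − τ_data·x̄)/τ₀ = (2.7854·0.598615 − 0.589474·3.1) / 0.009141 = -0.159987/0.009141 ≈ -17.5.

μ₀ = -17.5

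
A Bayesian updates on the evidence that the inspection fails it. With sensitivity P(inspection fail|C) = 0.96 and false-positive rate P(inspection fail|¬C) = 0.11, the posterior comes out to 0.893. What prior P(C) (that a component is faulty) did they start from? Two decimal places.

P(C) = 0.49

Bayes' rule in odds form gives O(C|E) = O(C)·[P(E|C)/P(E|¬C)], hence O(C) = O(C|E)/LR.
Posterior odds = 0.893/(1−0.893) = 8.3458. LR = 0.96/0.11 = 8.7273.
Prior odds = 8.3458/8.7273 = 0.9563, so P(C) = 0.9563/(1+0.9563) ≈ 0.49.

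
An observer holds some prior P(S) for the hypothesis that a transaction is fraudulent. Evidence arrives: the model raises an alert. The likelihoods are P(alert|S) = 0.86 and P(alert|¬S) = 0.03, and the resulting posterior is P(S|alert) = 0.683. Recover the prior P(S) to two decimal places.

Bayes' rule in odds form gives O(S|E) = O(S)·[P(E|S)/P(E|¬S)], hence O(S) = O(S|E)/LR.
Posterior odds = 0.683/(1−0.683) = 2.1546. LR = 0.86/0.03 = 28.6667.
Prior odds = 2.1546/28.6667 = 0.0752, so P(S) = 0.0752/(1+0.0752) ≈ 0.07.

P(S) = 0.07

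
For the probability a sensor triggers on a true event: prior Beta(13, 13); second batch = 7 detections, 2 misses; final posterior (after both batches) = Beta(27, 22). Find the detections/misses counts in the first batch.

7 detections and 7 misses

Because Beta–binomial updating is additive in the counts, the combined data contributed (α_post−α_prior, β_post−β_prior) successes and failures.
Total across both batches: 27−13=14 detections, 22−13=9 misses.
Subtract the second batch: 14−7=7 detections and 9−2=7 misses.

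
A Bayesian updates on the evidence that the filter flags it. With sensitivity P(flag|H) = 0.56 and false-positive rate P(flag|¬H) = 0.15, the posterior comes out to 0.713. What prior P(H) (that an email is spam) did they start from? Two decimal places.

P(H) = 0.40

Bayes' rule in odds form gives O(H|E) = O(H)·[P(E|H)/P(E|¬H)], hence O(H) = O(H|E)/LR.
Posterior odds = 0.713/(1−0.713) = 2.4843. LR = 0.56/0.15 = 3.7333.
Prior odds = 2.4843/3.7333 = 0.6654, so P(H) = 0.6654/(1+0.6654) ≈ 0.40.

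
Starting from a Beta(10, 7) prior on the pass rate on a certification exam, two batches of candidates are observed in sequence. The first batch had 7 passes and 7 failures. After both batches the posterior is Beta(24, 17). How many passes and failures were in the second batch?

Sequential conjugate updates are equivalent to a single update on the pooled data, so total successes = posterior α − prior α and total failures = posterior β − prior β.
Total across both batches: 24−10=14 passes, 17−7=10 failures.
Subtract the first batch: 14−7=7 passes and 10−7=3 failures.

7 passes and 3 failures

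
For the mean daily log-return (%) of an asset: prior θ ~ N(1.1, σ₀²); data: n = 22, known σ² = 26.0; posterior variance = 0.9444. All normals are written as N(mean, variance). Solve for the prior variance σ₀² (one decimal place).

For the Normal–Normal model with known σ², precisions add: τ_n = τ₀ + n/σ².
So 1/σ₀² = 1/0.9444 − 22/26.0 = 1.058873 − 0.846154 = 0.212719.
Hence σ₀² = 1/0.212719 ≈ 4.7.

σ₀² = 4.7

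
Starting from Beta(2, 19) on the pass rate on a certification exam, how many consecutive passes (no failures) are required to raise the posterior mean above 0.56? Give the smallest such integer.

After k passes and 0 failures the posterior is Beta(2+k, 19), with mean (2+k)/(2+19+k).
Set (2+k)/(21+k) > 0.56 and solve: k > (0.56·21 − 2)/(1 − 0.56) = 22.182.
The smallest integer exceeding 22.182 is 23, and checking k=23: (25)/(44) = 0.5682 > 0.56.

k = 23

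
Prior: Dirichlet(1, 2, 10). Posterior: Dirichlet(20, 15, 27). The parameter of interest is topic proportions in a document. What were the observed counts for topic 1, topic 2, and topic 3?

counts (19, 13, 17)

For a Dirichlet(α) prior with multinomial counts c, the posterior is Dirichlet(α + c) componentwise.
Counts are posterior − prior componentwise: 20−1=19, 15−2=13, 27−10=17.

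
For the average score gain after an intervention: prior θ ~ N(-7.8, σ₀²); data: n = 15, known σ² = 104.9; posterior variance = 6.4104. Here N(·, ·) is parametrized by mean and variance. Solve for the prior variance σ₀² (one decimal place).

Posterior precision equals prior precision plus data precision: 1/σ_n² = 1/σ₀² + n/σ².
So 1/σ₀² = 1/6.4104 − 15/104.9 = 0.155997 − 0.142993 = 0.013004.
Hence σ₀² = 1/0.013004 ≈ 76.9.

σ₀² = 76.9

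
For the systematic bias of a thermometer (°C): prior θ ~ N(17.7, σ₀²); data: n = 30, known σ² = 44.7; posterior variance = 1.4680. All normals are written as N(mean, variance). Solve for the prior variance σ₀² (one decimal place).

σ₀² = 99.4

Posterior precision equals prior precision plus data precision: 1/σ_n² = 1/σ₀² + n/σ².
So 1/σ₀² = 1/1.4680 − 30/44.7 = 0.681199 − 0.671141 = 0.010058.
Hence σ₀² = 1/0.010058 ≈ 99.4.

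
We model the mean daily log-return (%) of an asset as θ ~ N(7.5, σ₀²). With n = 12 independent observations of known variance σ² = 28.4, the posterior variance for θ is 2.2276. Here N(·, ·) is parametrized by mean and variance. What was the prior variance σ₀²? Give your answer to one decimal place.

For the Normal–Normal model with known σ², precisions add: τ_n = τ₀ + n/σ².
So 1/σ₀² = 1/2.2276 − 12/28.4 = 0.448914 − 0.422535 = 0.026379.
Hence σ₀² = 1/0.026379 ≈ 37.9.

σ₀² = 37.9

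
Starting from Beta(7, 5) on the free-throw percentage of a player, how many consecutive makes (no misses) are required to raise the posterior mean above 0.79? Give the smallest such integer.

After k makes and 0 misses the posterior is Beta(7+k, 5), with mean (7+k)/(7+5+k).
Set (7+k)/(12+k) > 0.79 and solve: k > (0.79·12 − 7)/(1 − 0.79) = 11.810.
The smallest integer exceeding 11.810 is 12, and checking k=12: (19)/(24) = 0.7917 > 0.79.

k = 12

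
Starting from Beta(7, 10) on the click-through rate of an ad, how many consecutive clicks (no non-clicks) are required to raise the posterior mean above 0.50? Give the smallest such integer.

After k clicks and 0 non-clicks the posterior is Beta(7+k, 10), with mean (7+k)/(7+10+k).
Set (7+k)/(17+k) > 0.50 and solve: k > (0.50·17 − 7)/(1 − 0.50) = 3.000.
The smallest integer exceeding 3.000 is 4, and checking k=4: (11)/(21) = 0.5238 > 0.50.

k = 4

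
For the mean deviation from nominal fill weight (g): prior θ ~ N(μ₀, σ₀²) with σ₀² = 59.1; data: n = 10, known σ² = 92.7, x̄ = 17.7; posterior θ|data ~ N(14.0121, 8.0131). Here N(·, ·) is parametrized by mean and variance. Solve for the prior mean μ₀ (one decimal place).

μ₀ = -9.5

With known observation variance, the Normal–Normal posterior has precision τ_n = τ₀ + n/σ² and mean μ_n = (τ₀μ₀ + (n/σ²)x̄)/τ_n.
Here τ₀ = 1/59.1 = 0.016920 and τ_data = 10/92.7 = 0.107875, so τ_n = 0.124795.
Rearranging for μ₀: μ₀ = (μ_n·τ_n − τ_data·x̄)/τ₀ = (14.0121·0.124795 − 0.107875·17.7) / 0.016920 = -0.160747/0.016920 ≈ -9.5.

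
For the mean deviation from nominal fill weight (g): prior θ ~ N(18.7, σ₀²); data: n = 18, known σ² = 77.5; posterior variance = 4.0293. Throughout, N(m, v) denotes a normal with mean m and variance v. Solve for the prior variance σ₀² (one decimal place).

σ₀² = 62.8

For the Normal–Normal model with known σ², precisions add: τ_n = τ₀ + n/σ².
So 1/σ₀² = 1/4.0293 − 18/77.5 = 0.248182 − 0.232258 = 0.015924.
Hence σ₀² = 1/0.015924 ≈ 62.8.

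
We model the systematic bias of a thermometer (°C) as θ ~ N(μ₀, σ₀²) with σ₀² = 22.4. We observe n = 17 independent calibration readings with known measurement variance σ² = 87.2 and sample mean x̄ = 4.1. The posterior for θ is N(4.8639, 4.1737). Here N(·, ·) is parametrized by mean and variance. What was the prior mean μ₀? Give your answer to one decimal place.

The posterior mean is a precision-weighted average: μ_n = (τ₀μ₀ + τ_data·x̄)/(τ₀+τ_data), with τ₀=1/σ₀² and τ_data=n/σ².
Here τ₀ = 1/22.4 = 0.044643 and τ_data = 17/87.2 = 0.194954, so τ_n = 0.239597.
Rearranging for μ₀: μ₀ = (μ_n·τ_n − τ_data·x̄)/τ₀ = (4.8639·0.239597 − 0.194954·4.1) / 0.044643 = 0.366064/0.044643 ≈ 8.2.

μ₀ = 8.2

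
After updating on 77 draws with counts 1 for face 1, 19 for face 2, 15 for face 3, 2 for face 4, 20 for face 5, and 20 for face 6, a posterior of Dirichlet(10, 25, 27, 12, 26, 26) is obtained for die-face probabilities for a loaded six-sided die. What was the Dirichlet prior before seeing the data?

Dirichlet(9, 6, 12, 10, 6, 6)

For a Dirichlet(α) prior with multinomial counts c, the posterior is Dirichlet(α + c) componentwise.
Subtract each count from the matching posterior parameter: 10−1=9, 25−19=6, 27−15=12, 12−2=10, 26−20=6, 26−20=6.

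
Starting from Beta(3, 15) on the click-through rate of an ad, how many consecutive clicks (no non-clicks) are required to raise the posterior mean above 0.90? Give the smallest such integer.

After k clicks and 0 non-clicks the posterior is Beta(3+k, 15), with mean (3+k)/(3+15+k).
Set (3+k)/(18+k) > 0.90 and solve: k > (0.90·18 − 3)/(1 − 0.90) = 132.000.
The smallest integer exceeding 132.000 is 133.

k = 133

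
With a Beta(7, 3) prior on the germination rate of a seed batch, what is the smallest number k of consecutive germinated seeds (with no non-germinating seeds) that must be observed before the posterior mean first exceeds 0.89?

k = 18

After k germinated seeds and 0 non-germinating seeds the posterior is Beta(7+k, 3), with mean (7+k)/(7+3+k).
Set (7+k)/(10+k) > 0.89 and solve: k > (0.89·10 − 7)/(1 − 0.89) = 17.273.
The smallest integer exceeding 17.273 is 18, and checking k=18: (25)/(28) = 0.8929 > 0.89.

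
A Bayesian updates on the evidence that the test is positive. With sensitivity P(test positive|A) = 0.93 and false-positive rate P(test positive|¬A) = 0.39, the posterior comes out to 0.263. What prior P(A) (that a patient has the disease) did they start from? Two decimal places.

Bayes' rule in odds form gives O(A|E) = O(A)·[P(E|A)/P(E|¬A)], hence O(A) = O(A|E)/LR.
Posterior odds = 0.263/(1−0.263) = 0.3569. LR = 0.93/0.39 = 2.3846.
Prior odds = 0.3569/2.3846 = 0.1497, so P(A) = 0.1497/(1+0.1497) ≈ 0.13.

P(A) = 0.13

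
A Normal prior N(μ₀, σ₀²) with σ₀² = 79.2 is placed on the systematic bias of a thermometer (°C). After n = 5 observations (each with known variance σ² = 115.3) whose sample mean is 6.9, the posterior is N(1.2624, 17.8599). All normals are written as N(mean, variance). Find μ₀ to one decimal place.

μ₀ = -18.1

With known observation variance, the Normal–Normal posterior has precision τ_n = τ₀ + n/σ² and mean μ_n = (τ₀μ₀ + (n/σ²)x̄)/τ_n.
Here τ₀ = 1/79.2 = 0.012626 and τ_data = 5/115.3 = 0.043365, so τ_n = 0.055991.
Rearranging for μ₀: μ₀ = (μ_n·τ_n − τ_data·x̄)/τ₀ = (1.2624·0.055991 − 0.043365·6.9) / 0.012626 = -0.228535/0.012626 ≈ -18.1.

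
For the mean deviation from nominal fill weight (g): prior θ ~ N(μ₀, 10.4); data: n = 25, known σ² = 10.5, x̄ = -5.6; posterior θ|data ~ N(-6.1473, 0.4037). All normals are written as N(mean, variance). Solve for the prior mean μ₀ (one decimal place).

With known observation variance, the Normal–Normal posterior has precision τ_n = τ₀ + n/σ² and mean μ_n = (τ₀μ₀ + (n/σ²)x̄)/τ_n.
Here τ₀ = 1/10.4 = 0.096154 and τ_data = 25/10.5 = 2.380952, so τ_n = 2.477106.
Rearranging for μ₀: μ₀ = (μ_n·τ_n − τ_data·x̄)/τ₀ = (-6.1473·2.477106 − 2.380952·-5.6) / 0.096154 = -1.894183/0.096154 ≈ -19.7.

μ₀ = -19.7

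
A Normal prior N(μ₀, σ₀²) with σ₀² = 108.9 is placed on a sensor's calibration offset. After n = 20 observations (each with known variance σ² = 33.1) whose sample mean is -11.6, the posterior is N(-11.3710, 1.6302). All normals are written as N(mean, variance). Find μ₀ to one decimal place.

The posterior mean is a precision-weighted average: μ_n = (τ₀μ₀ + τ_data·x̄)/(τ₀+τ_data), with τ₀=1/σ₀² and τ_data=n/σ².
Here τ₀ = 1/108.9 = 0.009183 and τ_data = 20/33.1 = 0.604230, so τ_n = 0.613413.
Rearranging for μ₀: μ₀ = (μ_n·τ_n − τ_data·x̄)/τ₀ = (-11.3710·0.613413 − 0.604230·-11.6) / 0.009183 = 0.033949/0.009183 ≈ 3.7.

μ₀ = 3.7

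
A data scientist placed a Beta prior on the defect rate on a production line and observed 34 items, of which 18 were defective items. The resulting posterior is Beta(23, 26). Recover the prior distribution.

Beta(5, 10)

Under Beta–binomial conjugacy the posterior parameters are (α+s, β+f).
Subtract the data counts: 23−18=5, 26−16=10.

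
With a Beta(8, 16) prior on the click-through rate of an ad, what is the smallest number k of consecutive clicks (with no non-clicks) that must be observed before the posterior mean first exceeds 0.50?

After k clicks and 0 non-clicks the posterior is Beta(8+k, 16), with mean (8+k)/(8+16+k).
Set (8+k)/(24+k) > 0.50 and solve: k > (0.50·24 − 8)/(1 − 0.50) = 8.000.
The smallest integer exceeding 8.000 is 9.

k = 9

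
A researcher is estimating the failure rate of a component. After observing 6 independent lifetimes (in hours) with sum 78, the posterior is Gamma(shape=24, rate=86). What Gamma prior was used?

Gamma(shape=18, rate=8)

For an exponential likelihood with a Gamma(α, β) prior on the rate, n observations with total T give posterior Gamma(α+n, β+T).
So α = 24 − 6 = 18 and β = 86 − 78 = 8.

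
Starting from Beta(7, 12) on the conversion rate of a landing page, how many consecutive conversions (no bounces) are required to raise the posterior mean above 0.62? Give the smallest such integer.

After k conversions and 0 bounces the posterior is Beta(7+k, 12), with mean (7+k)/(7+12+k).
Set (7+k)/(19+k) > 0.62 and solve: k > (0.62·19 − 7)/(1 − 0.62) = 12.579.
The smallest integer exceeding 12.579 is 13, and checking k=13: (20)/(32) = 0.6250 > 0.62.

k = 13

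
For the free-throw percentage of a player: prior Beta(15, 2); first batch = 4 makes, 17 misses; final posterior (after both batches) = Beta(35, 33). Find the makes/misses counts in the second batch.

Sequential conjugate updates are equivalent to a single update on the pooled data, so total successes = posterior α − prior α and total failures = posterior β − prior β.
Total across both batches: 35−15=20 makes, 33−2=31 misses.
Subtract the first batch: 20−4=16 makes and 31−17=14 misses.

16 makes and 14 misses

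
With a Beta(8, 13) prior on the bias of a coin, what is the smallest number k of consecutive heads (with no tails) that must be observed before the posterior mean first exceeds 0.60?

k = 12

After k heads and 0 tails the posterior is Beta(8+k, 13), with mean (8+k)/(8+13+k).
Set (8+k)/(21+k) > 0.60 and solve: k > (0.60·21 − 8)/(1 − 0.60) = 11.500.
The smallest integer exceeding 11.500 is 12.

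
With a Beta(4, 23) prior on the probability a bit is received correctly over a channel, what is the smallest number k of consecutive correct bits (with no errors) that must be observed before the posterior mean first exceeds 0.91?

k = 229

After k correct bits and 0 errors the posterior is Beta(4+k, 23), with mean (4+k)/(4+23+k).
Set (4+k)/(27+k) > 0.91 and solve: k > (0.91·27 − 4)/(1 − 0.91) = 228.556.
The smallest integer exceeding 228.556 is 229, and checking k=229: (233)/(256) = 0.9102 > 0.91.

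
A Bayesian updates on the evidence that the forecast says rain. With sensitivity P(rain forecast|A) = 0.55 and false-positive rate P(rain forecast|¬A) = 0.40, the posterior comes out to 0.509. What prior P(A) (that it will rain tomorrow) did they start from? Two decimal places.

P(A) = 0.43

Bayes' rule in odds form gives O(A|E) = O(A)·[P(E|A)/P(E|¬A)], hence O(A) = O(A|E)/LR.
Posterior odds = 0.509/(1−0.509) = 1.0367. LR = 0.55/0.40 = 1.3750.
Prior odds = 1.0367/1.3750 = 0.7540, so P(A) = 0.7540/(1+0.7540) ≈ 0.43.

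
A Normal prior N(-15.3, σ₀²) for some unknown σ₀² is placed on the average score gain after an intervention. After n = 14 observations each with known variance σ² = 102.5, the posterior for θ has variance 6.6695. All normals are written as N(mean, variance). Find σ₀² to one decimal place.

σ₀² = 74.9

For the Normal–Normal model with known σ², precisions add: τ_n = τ₀ + n/σ².
So 1/σ₀² = 1/6.6695 − 14/102.5 = 0.149936 − 0.136585 = 0.013351.
Hence σ₀² = 1/0.013351 ≈ 74.9.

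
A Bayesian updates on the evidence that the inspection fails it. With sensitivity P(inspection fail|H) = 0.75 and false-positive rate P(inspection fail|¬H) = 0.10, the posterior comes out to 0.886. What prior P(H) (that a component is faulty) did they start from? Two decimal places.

In odds form, posterior odds = prior odds × likelihood ratio, so prior odds = posterior odds ÷ LR.
Posterior odds = 0.886/(1−0.886) = 7.7719. LR = 0.75/0.10 = 7.5000.
Prior odds = 7.7719/7.5000 = 1.0363, so P(H) = 1.0363/(1+1.0363) ≈ 0.51.

P(H) = 0.51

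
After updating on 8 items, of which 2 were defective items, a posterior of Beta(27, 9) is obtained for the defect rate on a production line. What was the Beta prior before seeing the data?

Beta(25, 3)

Beta is conjugate to the binomial likelihood: posterior = Beta(a+s, b+f).
Subtract the data counts: 27−2=25, 9−6=3.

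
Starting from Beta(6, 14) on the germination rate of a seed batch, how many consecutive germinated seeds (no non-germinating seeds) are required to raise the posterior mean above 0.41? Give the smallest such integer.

After k germinated seeds and 0 non-germinating seeds the posterior is Beta(6+k, 14), with mean (6+k)/(6+14+k).
Set (6+k)/(20+k) > 0.41 and solve: k > (0.41·20 − 6)/(1 − 0.41) = 3.729.
The smallest integer exceeding 3.729 is 4, and checking k=4: (10)/(24) = 0.4167 > 0.41.

k = 4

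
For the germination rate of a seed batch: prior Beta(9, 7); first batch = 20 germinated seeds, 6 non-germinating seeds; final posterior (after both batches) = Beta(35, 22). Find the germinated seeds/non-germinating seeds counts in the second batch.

6 germinated seeds and 9 non-germinating seeds

Because Beta–binomial updating is additive in the counts, the combined data contributed (α_post−α_prior, β_post−β_prior) successes and failures.
Total across both batches: 35−9=26 germinated seeds, 22−7=15 non-germinating seeds.
Subtract the first batch: 26−20=6 germinated seeds and 15−6=9 non-germinating seeds.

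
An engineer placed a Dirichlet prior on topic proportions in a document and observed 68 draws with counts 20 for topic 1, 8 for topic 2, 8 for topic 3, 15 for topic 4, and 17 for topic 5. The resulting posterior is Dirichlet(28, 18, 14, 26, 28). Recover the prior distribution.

For a Dirichlet(α) prior with multinomial counts c, the posterior is Dirichlet(α + c) componentwise.
Subtract each count from the matching posterior parameter: 28−20=8, 18−8=10, 14−8=6, 26−15=11, 28−17=11.

Dirichlet(8, 10, 6, 11, 11)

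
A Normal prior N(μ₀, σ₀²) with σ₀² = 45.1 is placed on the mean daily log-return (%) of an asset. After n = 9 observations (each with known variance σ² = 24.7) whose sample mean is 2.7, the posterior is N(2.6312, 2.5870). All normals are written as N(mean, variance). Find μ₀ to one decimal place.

With known observation variance, the Normal–Normal posterior has precision τ_n = τ₀ + n/σ² and mean μ_n = (τ₀μ₀ + (n/σ²)x̄)/τ_n.
Here τ₀ = 1/45.1 = 0.022173 and τ_data = 9/24.7 = 0.364372, so τ_n = 0.386545.
Rearranging for μ₀: μ₀ = (μ_n·τ_n − τ_data·x̄)/τ₀ = (2.6312·0.386545 − 0.364372·2.7) / 0.022173 = 0.033273/0.022173 ≈ 1.5.

μ₀ = 1.5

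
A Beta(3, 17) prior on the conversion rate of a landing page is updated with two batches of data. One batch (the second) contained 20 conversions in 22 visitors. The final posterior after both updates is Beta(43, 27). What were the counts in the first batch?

Sequential conjugate updates are equivalent to a single update on the pooled data, so total successes = posterior α − prior α and total failures = posterior β − prior β.
Total across both batches: 43−3=40 conversions, 27−17=10 bounces.
Subtract the second batch: 40−20=20 conversions and 10−2=8 bounces.

20 conversions and 8 bounces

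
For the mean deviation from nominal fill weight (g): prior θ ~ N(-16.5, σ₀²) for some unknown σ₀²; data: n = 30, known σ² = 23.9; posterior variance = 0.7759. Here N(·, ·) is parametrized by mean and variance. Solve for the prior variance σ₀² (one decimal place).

σ₀² = 29.8

For the Normal–Normal model with known σ², precisions add: τ_n = τ₀ + n/σ².
So 1/σ₀² = 1/0.7759 − 30/23.9 = 1.288826 − 1.255230 = 0.033596.
Hence σ₀² = 1/0.033596 ≈ 29.8.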